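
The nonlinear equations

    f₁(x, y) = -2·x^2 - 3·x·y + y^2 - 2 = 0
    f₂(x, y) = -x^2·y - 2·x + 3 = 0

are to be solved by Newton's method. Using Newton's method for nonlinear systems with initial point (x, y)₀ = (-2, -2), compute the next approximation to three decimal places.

(-0.833, -1.167)

At (-2, -2): F = (-18.000, 15.000).
Jacobian J = [[-4·x - 3·y, -3·x + 2·y], [-2·x·y - 2, -x^2]].
At the point, J = [[14.000, 2.000], [-10.000, -4.000]] (det J = -36.000).
Solving J·Δ = −F gives Δ = (1.167, 0.833).
Then the next iterate is (x, y)₁ = (-0.833, -1.167).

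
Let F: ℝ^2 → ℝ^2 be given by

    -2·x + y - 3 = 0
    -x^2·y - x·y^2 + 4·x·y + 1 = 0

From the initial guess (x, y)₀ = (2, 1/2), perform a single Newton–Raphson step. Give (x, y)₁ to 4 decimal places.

At (2, 1/2): F = (-6.5000, 2.5000).
Jacobian J = [[-2, 1], [-2·x·y - y^2 + 4·y, -x^2 - 2·x·y + 4·x]].
At the point, J = [[-2.0000, 1.0000], [-0.2500, 2.0000]] (det J = -3.7500).
Solving J·Δ = −F gives Δ = (-4.1333, -1.7667).
Then the next iterate is (x, y)₁ = (-2.1333, -1.2667).

(-2.1333, -1.2667)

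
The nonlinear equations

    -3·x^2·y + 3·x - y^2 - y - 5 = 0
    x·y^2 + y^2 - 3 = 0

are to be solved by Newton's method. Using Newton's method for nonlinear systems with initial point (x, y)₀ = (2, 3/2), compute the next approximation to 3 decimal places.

At (2, 3/2): F = (-20.750, 3.750).
Jacobian J = [[-6·x·y + 3, -3·x^2 - 2·y - 1], [y^2, 2·x·y + 2·y]].
At the point, J = [[-15.000, -16.000], [2.250, 9.000]] (det J = -99.000).
Solving J·Δ = −F gives Δ = (-1.280, -0.097).
Then the next iterate is (x, y)₁ = (0.720, 1.403).

(0.720, 1.403)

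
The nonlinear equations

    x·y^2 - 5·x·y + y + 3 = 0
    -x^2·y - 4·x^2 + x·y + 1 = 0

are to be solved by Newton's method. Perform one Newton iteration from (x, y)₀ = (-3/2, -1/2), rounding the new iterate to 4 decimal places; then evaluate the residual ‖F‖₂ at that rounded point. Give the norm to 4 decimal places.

1.3156

At (-3/2, -1/2): F = (-1.6250, -6.1250).
Jacobian J = [[y^2 - 5·y, 2·x·y - 5·x + 1], [-2·x·y - 8·x + y, -x^2 + x]].
At the point, J = [[2.7500, 10.0000], [10.0000, -3.7500]] (det J = -110.3125).
Solving J·Δ = −F gives Δ = (0.6105, -0.0054).
Then the next iterate is (x, y)₁ = (-0.8895, -0.5054).
Re-evaluating at (-0.8895, -0.5054): F = (0.019629, -1.315410), so ‖F‖₂ = 1.3156.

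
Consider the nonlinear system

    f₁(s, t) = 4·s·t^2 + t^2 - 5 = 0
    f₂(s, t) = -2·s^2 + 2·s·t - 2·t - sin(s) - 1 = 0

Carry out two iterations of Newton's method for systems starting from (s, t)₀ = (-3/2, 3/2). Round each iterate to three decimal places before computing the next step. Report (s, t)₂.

(0.746, 0.810)

At (-3/2, 3/2): F = (-16.250, -12.00251).
Jacobian J = [[4·t^2, 8·s·t + 2·t], [-4·s + 2·t - cos(s), 2·s - 2]].
At the point, J = [[9.000, -15.000], [8.92926, -5.000]] (det J = 88.93894).
Solving J·Δ = −F gives Δ = (1.111, -0.417).
Then the next iterate is (s, t)₁ = (-0.389, 1.083).
Round to (-0.389, 1.083) and repeat: F = (-5.65213, -3.93195), J = [[4.69156, -1.20430], [2.79671, -2.778]].
Δ = (1.135, -0.273), so (s, t)₂ = (0.746, 0.810).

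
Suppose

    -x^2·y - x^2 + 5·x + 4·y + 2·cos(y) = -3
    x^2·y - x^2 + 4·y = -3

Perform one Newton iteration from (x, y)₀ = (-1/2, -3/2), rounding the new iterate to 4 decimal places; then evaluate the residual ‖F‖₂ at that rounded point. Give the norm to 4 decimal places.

At (-1/2, -3/2): F = (-5.233526, -3.6250).
Jacobian J = [[-2·x·y - 2·x + 5, -x^2 - 2·sin(y) + 4], [2·x·y - 2·x, x^2 + 4]].
At the point, J = [[4.5000, 5.744990], [2.5000, 4.2500]] (det J = 4.762525).
Solving J·Δ = −F gives Δ = (0.2975, 0.6779).
Then the next iterate is (x, y)₁ = (-0.2025, -0.8221).
Re-evaluating at (-0.2025, -0.8221): F = (0.053174, -0.363117), so ‖F‖₂ = 0.3670.

0.3670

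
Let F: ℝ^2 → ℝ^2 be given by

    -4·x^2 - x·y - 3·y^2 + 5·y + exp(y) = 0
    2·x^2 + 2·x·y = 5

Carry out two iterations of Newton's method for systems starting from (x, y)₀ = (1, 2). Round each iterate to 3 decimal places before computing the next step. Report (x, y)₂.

At (1, 2): F = (-0.61094, 1.000).
Jacobian J = [[-8·x - y, -x - 6·y + exp(y) + 5], [4·x + 2·y, 2·x]].
At the point, J = [[-10.000, -0.61094], [8.000, 2.000]] (det J = -15.11245).
Solving J·Δ = −F gives Δ = (-0.040, -0.338).
Then the next iterate is (x, y)₁ = (0.960, 1.662).
Round to (0.960, 1.662) and repeat: F = (0.01119, 0.03424), J = [[-9.342, -0.66216], [7.164, 1.920]].
Δ = (0.003, -0.030), so (x, y)₂ = (0.963, 1.632).

(0.963, 1.632)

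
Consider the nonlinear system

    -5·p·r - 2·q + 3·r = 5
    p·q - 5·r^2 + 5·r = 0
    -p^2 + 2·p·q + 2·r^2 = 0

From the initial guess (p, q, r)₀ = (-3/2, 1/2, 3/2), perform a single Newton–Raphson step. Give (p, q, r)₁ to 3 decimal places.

(-0.876, 0.688, 1.053)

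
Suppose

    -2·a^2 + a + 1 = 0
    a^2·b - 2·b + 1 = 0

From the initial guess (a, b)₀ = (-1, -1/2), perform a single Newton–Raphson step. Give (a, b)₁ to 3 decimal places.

(-0.600, 1.400)

At (-1, -1/2): F = (-2.000, 1.500).
Jacobian J = [[-4·a + 1, 0], [2·a·b, a^2 - 2]].
At the point, J = [[5.000, 0.000], [1.000, -1.000]] (det J = -5.000).
Solving J·Δ = −F gives Δ = (0.400, 1.900).
Then the next iterate is (a, b)₁ = (-0.600, 1.400).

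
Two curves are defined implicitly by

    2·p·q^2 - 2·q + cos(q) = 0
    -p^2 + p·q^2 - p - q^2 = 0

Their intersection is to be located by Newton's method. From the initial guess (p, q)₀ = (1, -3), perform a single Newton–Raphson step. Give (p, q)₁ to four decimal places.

(1.3333, -0.9068)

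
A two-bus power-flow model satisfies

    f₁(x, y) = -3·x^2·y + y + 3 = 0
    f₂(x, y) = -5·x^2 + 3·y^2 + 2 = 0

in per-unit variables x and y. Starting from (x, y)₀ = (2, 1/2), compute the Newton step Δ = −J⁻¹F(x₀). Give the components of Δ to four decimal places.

At (2, 1/2): F = (-2.5000, -17.2500).
Jacobian J = [[-6·x·y, -3·x^2 + 1], [-10·x, 6·y]].
At the point, J = [[-6.0000, -11.0000], [-20.0000, 3.0000]] (det J = -238.0000).
Solving J·Δ = −F gives Δ = (-0.8288, 0.2248).

(-0.8288, 0.2248)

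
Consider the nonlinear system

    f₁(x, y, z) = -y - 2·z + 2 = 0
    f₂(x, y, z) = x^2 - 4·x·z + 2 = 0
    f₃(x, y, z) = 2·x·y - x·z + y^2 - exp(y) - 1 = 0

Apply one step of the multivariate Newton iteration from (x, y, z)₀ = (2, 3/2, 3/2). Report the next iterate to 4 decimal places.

(2.3835, 0.6918, 0.6541)

At (2, 3/2, 3/2): F = (-2.5000, -6.0000, -0.231689).
Jacobian J = [[0, -1, -2], [2·x - 4·z, 0, -4·x], [2·y - z, 2·x + 2·y - exp(y), -x]].
At the point, J = [[0.0000, -1.0000, -2.0000], [-2.0000, 0.0000, -8.0000], [1.5000, 2.518311, -2.0000]] (det J = 26.073244).
Solving J·Δ = −F gives Δ = (0.3835, -0.8082, -0.8459).
Then the next iterate is (x, y, z)₁ = (2.3835, 0.6918, 0.6541).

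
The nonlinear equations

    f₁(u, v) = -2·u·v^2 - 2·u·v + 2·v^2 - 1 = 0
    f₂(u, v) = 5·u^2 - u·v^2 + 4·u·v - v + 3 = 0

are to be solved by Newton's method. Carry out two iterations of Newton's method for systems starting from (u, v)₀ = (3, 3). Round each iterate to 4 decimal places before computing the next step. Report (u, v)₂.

(0.5306, 3.0074)

At (3, 3): F = (-55.0000, 54.0000).
Jacobian J = [[-2·v^2 - 2·v, -4·u·v - 2·u + 4·v], [10·u - v^2 + 4·v, -2·u·v + 4·u - 1]].
At the point, J = [[-24.0000, -30.0000], [33.0000, -7.0000]] (det J = 1158.0000).
Solving J·Δ = −F gives Δ = (-1.7314, -0.4482).
Then the next iterate is (u, v)₁ = (1.2686, 2.5518).
Round to (1.2686, 2.5518) and repeat: F = (-10.972503, 13.183062), J = [[-18.126966, -5.278854], [16.381517, -2.400027]].
Δ = (-0.7380, 0.4556), so (u, v)₂ = (0.5306, 3.0074).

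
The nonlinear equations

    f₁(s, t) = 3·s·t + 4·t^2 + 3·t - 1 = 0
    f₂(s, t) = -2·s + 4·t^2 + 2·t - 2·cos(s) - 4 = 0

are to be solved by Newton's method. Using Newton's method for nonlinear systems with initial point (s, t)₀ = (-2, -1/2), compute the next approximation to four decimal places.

(-1.8809, -0.3112)

At (-2, -1/2): F = (1.5000, 0.832294).
Jacobian J = [[3·t, 3·s + 8·t + 3], [2·sin(s) - 2, 8·t + 2]].
At the point, J = [[-1.5000, -7.0000], [-3.818595, -2.0000]] (det J = -23.730164).
Solving J·Δ = −F gives Δ = (0.1191, 0.1888).
Then the next iterate is (s, t)₁ = (-1.8809, -0.3112).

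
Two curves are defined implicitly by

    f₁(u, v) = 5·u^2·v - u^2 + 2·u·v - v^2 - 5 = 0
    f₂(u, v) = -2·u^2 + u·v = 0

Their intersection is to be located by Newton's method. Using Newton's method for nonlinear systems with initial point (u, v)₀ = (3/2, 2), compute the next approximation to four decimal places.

At (3/2, 2): F = (17.2500, -1.5000).
Jacobian J = [[10·u·v - 2·u + 2·v, 5·u^2 + 2·u - 2·v], [-4·u + v, u]].
At the point, J = [[31.0000, 10.2500], [-4.0000, 1.5000]] (det J = 87.5000).
Solving J·Δ = −F gives Δ = (-0.4714, -0.2571).
Then the next iterate is (u, v)₁ = (1.0286, 1.7429).

(1.0286, 1.7429)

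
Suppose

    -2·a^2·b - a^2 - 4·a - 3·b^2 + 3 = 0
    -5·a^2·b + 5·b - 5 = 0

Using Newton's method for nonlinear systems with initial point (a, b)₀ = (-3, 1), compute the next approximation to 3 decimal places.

(0.000, 2.125)

At (-3, 1): F = (-15.000, -45.000).
Jacobian J = [[-4·a·b - 2·a - 4, -2·a^2 - 6·b], [-10·a·b, -5·a^2 + 5]].
At the point, J = [[14.000, -24.000], [30.000, -40.000]] (det J = 160.000).
Solving J·Δ = −F gives Δ = (3.000, 1.125).
Then the next iterate is (a, b)₁ = (0.000, 2.125).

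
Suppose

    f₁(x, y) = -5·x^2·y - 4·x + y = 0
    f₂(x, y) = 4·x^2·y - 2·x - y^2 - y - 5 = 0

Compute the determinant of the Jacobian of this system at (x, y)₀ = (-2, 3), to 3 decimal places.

-446.000

J = [[-10·x·y - 4, -5·x^2 + 1], [8·x·y - 2, 4·x^2 - 2·y - 1]].
At the point, J = [[56.000, -19.000], [-50.000, 9.000]].
det J = -446.000.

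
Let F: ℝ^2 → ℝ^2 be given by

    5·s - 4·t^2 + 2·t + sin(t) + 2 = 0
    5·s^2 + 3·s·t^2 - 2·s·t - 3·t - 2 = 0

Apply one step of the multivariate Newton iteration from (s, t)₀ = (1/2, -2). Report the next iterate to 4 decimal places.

(0.3357, -1.0201)

At (1/2, -2): F = (-16.409297, 13.2500).
Jacobian J = [[5, -8·t + cos(t) + 2], [10·s + 3·t^2 - 2·t, 6·s·t - 2·s - 3]].
At the point, J = [[5.0000, 17.583853], [21.0000, -10.0000]] (det J = -419.260916).
Solving J·Δ = −F gives Δ = (-0.1643, 0.9799).
Then the next iterate is (s, t)₁ = (0.3357, -1.0201).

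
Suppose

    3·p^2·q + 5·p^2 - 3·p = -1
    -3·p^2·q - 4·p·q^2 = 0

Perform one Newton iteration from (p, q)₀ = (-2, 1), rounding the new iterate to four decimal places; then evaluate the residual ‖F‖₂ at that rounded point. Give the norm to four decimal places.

11.9254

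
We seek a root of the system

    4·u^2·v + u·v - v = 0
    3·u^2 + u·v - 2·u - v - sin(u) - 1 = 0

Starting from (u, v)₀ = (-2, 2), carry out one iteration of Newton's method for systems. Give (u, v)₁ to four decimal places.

(-1.1404, 1.9838)

At (-2, 2): F = (26.0000, 9.909297).
Jacobian J = [[8·u·v + v, 4·u^2 + u - 1], [6·u + v - cos(u) - 2, u - 1]].
At the point, J = [[-30.0000, 13.0000], [-11.583853, -3.0000]] (det J = 240.590091).
Solving J·Δ = −F gives Δ = (0.8596, -0.0162).
Then the next iterate is (u, v)₁ = (-1.1404, 1.9838).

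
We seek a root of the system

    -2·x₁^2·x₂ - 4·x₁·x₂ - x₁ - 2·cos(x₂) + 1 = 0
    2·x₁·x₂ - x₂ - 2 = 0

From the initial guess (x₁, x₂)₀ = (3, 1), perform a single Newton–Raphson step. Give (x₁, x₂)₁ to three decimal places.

At (3, 1): F = (-33.08060, 3.000).
Jacobian J = [[-4·x₁·x₂ - 4·x₂ - 1, -2·x₁^2 - 4·x₁ + 2·sin(x₂)], [2·x₂, 2·x₁ - 1]].
At the point, J = [[-17.000, -28.31706], [2.000, 5.000]] (det J = -28.36588).
Solving J·Δ = −F gives Δ = (-2.836, 0.534).
Then the next iterate is (x₁, x₂)₁ = (0.164, 1.534).

(0.164, 1.534)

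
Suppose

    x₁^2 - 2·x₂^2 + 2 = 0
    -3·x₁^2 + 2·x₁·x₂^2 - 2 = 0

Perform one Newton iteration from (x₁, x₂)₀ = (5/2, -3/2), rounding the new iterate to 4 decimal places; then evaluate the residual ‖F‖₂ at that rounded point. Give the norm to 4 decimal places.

2.7482

At (5/2, -3/2): F = (3.7500, -9.5000).
Jacobian J = [[2·x₁, -4·x₂], [-6·x₁ + 2·x₂^2, 4·x₁·x₂]].
At the point, J = [[5.0000, 6.0000], [-10.5000, -15.0000]] (det J = -12.0000).
Solving J·Δ = −F gives Δ = (0.0625, -0.6771).
Then the next iterate is (x₁, x₂)₁ = (2.5625, -2.1771).
Re-evaluating at (2.5625, -2.1771): F = (-0.913123, 2.592074), so ‖F‖₂ = 2.7482.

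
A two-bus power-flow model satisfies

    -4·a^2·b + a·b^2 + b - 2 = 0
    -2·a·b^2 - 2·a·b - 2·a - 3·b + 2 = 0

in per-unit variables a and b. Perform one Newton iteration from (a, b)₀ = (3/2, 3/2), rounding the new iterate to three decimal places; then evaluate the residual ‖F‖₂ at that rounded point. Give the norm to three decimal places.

5.766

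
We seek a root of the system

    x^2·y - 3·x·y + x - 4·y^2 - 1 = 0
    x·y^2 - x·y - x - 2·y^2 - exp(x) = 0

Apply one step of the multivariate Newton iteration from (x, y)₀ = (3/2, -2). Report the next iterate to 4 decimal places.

(11.0066, -1.8914)

At (3/2, -2): F = (-11.0000, -4.981689).
Jacobian J = [[2·x·y - 3·y + 1, x^2 - 3·x - 8·y], [y^2 - y - exp(x) - 1, 2·x·y - x - 4·y]].
At the point, J = [[1.0000, 13.7500], [0.518311, 0.5000]] (det J = -6.626775).
Solving J·Δ = −F gives Δ = (9.5066, 0.1086).
Then the next iterate is (x, y)₁ = (11.0066, -1.8914).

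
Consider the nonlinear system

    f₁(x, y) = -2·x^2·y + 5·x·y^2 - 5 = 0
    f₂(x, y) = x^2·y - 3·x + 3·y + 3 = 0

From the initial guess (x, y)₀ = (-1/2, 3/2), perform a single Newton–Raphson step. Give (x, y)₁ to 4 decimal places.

(-4.1879, -6.4909)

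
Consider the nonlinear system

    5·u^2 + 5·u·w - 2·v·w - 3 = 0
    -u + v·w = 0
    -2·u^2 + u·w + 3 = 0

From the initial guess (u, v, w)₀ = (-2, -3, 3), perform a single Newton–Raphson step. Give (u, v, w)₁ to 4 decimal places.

(-1.2581, -1.8387, 1.5806)

At (-2, -3, 3): F = (5.0000, -7.0000, -11.0000).
Jacobian J = [[10·u + 5·w, -2·w, 5·u - 2·v], [-1, w, v], [-4·u + w, 0, u]].
At the point, J = [[-5.0000, -6.0000, -4.0000], [-1.0000, 3.0000, -3.0000], [11.0000, 0.0000, -2.0000]] (det J = 372.0000).
Solving J·Δ = −F gives Δ = (0.7419, 1.1613, -1.4194).
Then the next iterate is (u, v, w)₁ = (-1.2581, -1.8387, 1.5806).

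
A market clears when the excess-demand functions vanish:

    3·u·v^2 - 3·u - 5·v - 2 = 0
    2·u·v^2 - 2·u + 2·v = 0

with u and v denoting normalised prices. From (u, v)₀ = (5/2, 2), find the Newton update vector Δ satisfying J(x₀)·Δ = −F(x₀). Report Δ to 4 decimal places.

(5.0833, -2.2500)

At (5/2, 2): F = (10.5000, 19.0000).
Jacobian J = [[3·v^2 - 3, 6·u·v - 5], [2·v^2 - 2, 4·u·v + 2]].
At the point, J = [[9.0000, 25.0000], [6.0000, 22.0000]] (det J = 48.0000).
Solving J·Δ = −F gives Δ = (5.0833, -2.2500).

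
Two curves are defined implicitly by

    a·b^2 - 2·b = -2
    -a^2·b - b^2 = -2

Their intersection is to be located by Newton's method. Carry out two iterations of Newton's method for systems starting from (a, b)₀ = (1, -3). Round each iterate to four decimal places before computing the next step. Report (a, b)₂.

(-1.1438, -0.7888)

At (1, -3): F = (17.0000, -4.0000).
Jacobian J = [[b^2, 2·a·b - 2], [-2·a·b, -a^2 - 2·b]].
At the point, J = [[9.0000, -8.0000], [6.0000, 5.0000]] (det J = 93.0000).
Solving J·Δ = −F gives Δ = (-0.5699, 1.4839).
Then the next iterate is (a, b)₁ = (0.4301, -1.5161).
Round to (0.4301, -1.5161) and repeat: F = (6.020810, -0.018102), J = [[2.298559, -3.304149], [1.304149, 2.847214]].
Δ = (-1.5739, 0.7273), so (a, b)₂ = (-1.1438, -0.7888).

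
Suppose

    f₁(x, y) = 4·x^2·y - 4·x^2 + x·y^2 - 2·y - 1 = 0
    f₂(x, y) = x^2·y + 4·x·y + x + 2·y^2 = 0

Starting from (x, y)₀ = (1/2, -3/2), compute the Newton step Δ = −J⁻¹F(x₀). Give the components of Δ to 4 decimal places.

At (1/2, -3/2): F = (0.6250, 1.6250).
Jacobian J = [[8·x·y - 8·x + y^2, 4·x^2 + 2·x·y - 2], [2·x·y + 4·y + 1, x^2 + 4·x + 4·y]].
At the point, J = [[-7.7500, -2.5000], [-6.5000, -3.7500]] (det J = 12.8125).
Solving J·Δ = −F gives Δ = (-0.1341, 0.6659).

(-0.1341, 0.6659)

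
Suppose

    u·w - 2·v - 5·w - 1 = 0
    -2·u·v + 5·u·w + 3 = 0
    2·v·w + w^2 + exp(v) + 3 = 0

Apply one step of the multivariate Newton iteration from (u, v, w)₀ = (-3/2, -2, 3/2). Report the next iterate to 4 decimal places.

(-0.7973, -2.0760, 0.6471)

At (-3/2, -2, 3/2): F = (-6.7500, -14.2500, -0.614665).
Jacobian J = [[w, -2, u - 5], [-2·v + 5·w, -2·u, 5·u], [0, 2·w + exp(v), 2·v + 2·w]].
At the point, J = [[1.5000, -2.0000, -6.5000], [11.5000, 3.0000, -7.5000], [0.0000, 3.135335, -1.0000]] (det J = -226.593790).
Solving J·Δ = −F gives Δ = (0.7027, -0.0760, -0.8529).
Then the next iterate is (u, v, w)₁ = (-0.7973, -2.0760, 0.6471).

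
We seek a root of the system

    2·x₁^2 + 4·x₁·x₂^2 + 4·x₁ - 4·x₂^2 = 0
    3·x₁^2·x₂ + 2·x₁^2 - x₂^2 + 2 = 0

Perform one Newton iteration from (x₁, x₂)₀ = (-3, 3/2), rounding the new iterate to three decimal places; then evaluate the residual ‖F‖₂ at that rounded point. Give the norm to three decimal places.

20.231

At (-3, 3/2): F = (-30.000, 58.250).
Jacobian J = [[4·x₁ + 4·x₂^2 + 4, 8·x₁·x₂ - 8·x₂], [6·x₁·x₂ + 4·x₁, 3·x₁^2 - 2·x₂]].
At the point, J = [[1.000, -48.000], [-39.000, 24.000]] (det J = -1848.000).
Solving J·Δ = −F gives Δ = (1.123, -0.602).
Then the next iterate is (x₁, x₂)₁ = (-1.877, 0.898).
Re-evaluating at (-1.877, 0.898): F = (-9.74184, 17.73116), so ‖F‖₂ = 20.231.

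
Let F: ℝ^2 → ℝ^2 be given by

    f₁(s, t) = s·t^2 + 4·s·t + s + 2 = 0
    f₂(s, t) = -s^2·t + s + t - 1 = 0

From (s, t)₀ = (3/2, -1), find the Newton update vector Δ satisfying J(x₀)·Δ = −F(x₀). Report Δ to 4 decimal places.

At (3/2, -1): F = (-1.0000, 1.7500).
Jacobian J = [[t^2 + 4·t + 1, 2·s·t + 4·s], [-2·s·t + 1, -s^2 + 1]].
At the point, J = [[-2.0000, 3.0000], [4.0000, -1.2500]] (det J = -9.5000).
Solving J·Δ = −F gives Δ = (-0.4211, 0.0526).

(-0.4211, 0.0526)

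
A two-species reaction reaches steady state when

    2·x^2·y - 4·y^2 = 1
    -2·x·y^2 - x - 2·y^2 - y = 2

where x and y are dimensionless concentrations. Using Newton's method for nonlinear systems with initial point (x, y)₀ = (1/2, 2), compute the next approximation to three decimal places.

At (1/2, 2): F = (-16.000, -16.500).
Jacobian J = [[4·x·y, 2·x^2 - 8·y], [-2·y^2 - 1, -4·x·y - 4·y - 1]].
At the point, J = [[4.000, -15.500], [-9.000, -13.000]] (det J = -191.500).
Solving J·Δ = −F gives Δ = (-0.249, -1.097).
Then the next iterate is (x, y)₁ = (0.251, 0.903).

(0.251, 0.903)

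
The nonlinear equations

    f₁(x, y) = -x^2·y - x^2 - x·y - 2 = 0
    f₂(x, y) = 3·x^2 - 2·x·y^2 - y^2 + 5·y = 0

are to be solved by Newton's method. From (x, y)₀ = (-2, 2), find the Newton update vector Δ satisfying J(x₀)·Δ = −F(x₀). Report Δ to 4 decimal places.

(0.7846, -1.0769)

At (-2, 2): F = (-10.0000, 34.0000).
Jacobian J = [[-2·x·y - 2·x - y, -x^2 - x], [6·x - 2·y^2, -4·x·y - 2·y + 5]].
At the point, J = [[10.0000, -2.0000], [-20.0000, 17.0000]] (det J = 130.0000).
Solving J·Δ = −F gives Δ = (0.7846, -1.0769).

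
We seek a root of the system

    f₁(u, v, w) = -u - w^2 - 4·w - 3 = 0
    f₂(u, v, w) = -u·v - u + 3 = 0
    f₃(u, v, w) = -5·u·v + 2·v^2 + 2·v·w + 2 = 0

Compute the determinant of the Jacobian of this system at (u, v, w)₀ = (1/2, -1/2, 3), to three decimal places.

J = [[-1, 0, -2·w - 4], [-v - 1, -u, 0], [-5·v, -5·u + 4·v + 2·w, 2·v]].
At the point, J = [[-1.000, 0.000, -10.000], [-0.500, -0.500, 0.000], [2.500, 1.500, -1.000]].
det J = -5.500.

-5.500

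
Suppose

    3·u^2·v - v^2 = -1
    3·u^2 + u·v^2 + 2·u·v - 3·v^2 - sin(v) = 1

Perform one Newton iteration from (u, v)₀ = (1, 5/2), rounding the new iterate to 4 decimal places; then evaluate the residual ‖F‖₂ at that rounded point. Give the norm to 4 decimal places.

1.5774

At (1, 5/2): F = (2.2500, -6.098472).
Jacobian J = [[6·u·v, 3·u^2 - 2·v], [6·u + v^2 + 2·v, 2·u·v + 2·u - 6·v - cos(v)]].
At the point, J = [[15.0000, -2.0000], [17.2500, -7.198856]] (det J = -73.482846).
Solving J·Δ = −F gives Δ = (-0.3864, -1.7731).
Then the next iterate is (u, v)₁ = (0.6136, 0.7269).
Re-evaluating at (0.6136, 0.7269): F = (1.292661, -0.903924), so ‖F‖₂ = 1.5774.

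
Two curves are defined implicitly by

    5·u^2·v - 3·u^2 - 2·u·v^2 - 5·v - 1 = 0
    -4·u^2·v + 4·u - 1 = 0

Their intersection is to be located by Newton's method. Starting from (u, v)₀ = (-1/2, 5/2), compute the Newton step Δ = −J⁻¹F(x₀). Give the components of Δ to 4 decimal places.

(-2.6111, -42.0556)

At (-1/2, 5/2): F = (-4.8750, -5.5000).
Jacobian J = [[10·u·v - 6·u - 2·v^2, 5·u^2 - 4·u·v - 5], [-8·u·v + 4, -4·u^2]].
At the point, J = [[-22.0000, 1.2500], [14.0000, -1.0000]] (det J = 4.5000).
Solving J·Δ = −F gives Δ = (-2.6111, -42.0556).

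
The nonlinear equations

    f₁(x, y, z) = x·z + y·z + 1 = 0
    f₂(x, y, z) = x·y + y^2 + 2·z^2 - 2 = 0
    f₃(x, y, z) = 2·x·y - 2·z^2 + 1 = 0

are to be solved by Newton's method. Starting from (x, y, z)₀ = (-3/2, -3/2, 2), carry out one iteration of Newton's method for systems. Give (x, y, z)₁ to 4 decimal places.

(-0.9167, -0.7833, 1.2000)

At (-3/2, -3/2, 2): F = (-5.0000, 10.5000, -2.5000).
Jacobian J = [[z, z, x + y], [y, x + 2·y, 4·z], [2·y, 2·x, -4·z]].
At the point, J = [[2.0000, 2.0000, -3.0000], [-1.5000, -4.5000, 8.0000], [-3.0000, -3.0000, -8.0000]] (det J = 75.0000).
Solving J·Δ = −F gives Δ = (0.5833, 0.7167, -0.8000).
Then the next iterate is (x, y, z)₁ = (-0.9167, -0.7833, 1.2000).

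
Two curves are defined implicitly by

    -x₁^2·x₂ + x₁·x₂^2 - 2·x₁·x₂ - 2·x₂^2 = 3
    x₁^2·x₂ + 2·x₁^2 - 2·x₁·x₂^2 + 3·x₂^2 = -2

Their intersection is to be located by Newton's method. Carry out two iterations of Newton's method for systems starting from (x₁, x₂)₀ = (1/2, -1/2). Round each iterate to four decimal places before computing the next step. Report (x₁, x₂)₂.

At (1/2, -1/2): F = (-2.7500, 2.8750).
Jacobian J = [[-2·x₁·x₂ + x₂^2 - 2·x₂, -x₁^2 + 2·x₁·x₂ - 2·x₁ - 4·x₂], [2·x₁·x₂ + 4·x₁ - 2·x₂^2, x₁^2 - 4·x₁·x₂ + 6·x₂]].
At the point, J = [[1.7500, 0.2500], [1.0000, -1.7500]] (det J = -3.3125).
Solving J·Δ = −F gives Δ = (1.2358, 2.3491).
Then the next iterate is (x₁, x₂)₁ = (1.7358, 1.8491).
Round to (1.7358, 1.8491) and repeat: F = (-15.894022, 11.984864), J = [[-6.698365, -7.461666], [6.524194, 1.268931]].
Δ = (-1.7236, -0.5828), so (x₁, x₂)₂ = (0.0122, 1.2663).

(0.0122, 1.2663)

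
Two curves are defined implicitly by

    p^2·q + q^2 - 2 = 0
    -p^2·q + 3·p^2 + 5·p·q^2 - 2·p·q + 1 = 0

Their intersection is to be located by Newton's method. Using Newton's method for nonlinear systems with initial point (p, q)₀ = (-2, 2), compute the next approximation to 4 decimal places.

(-1.1786, 1.5714)

At (-2, 2): F = (10.0000, -27.0000).
Jacobian J = [[2·p·q, p^2 + 2·q], [-2·p·q + 6·p + 5·q^2 - 2·q, -p^2 + 10·p·q - 2·p]].
At the point, J = [[-8.0000, 8.0000], [12.0000, -40.0000]] (det J = 224.0000).
Solving J·Δ = −F gives Δ = (0.8214, -0.4286).
Then the next iterate is (p, q)₁ = (-1.1786, 1.5714).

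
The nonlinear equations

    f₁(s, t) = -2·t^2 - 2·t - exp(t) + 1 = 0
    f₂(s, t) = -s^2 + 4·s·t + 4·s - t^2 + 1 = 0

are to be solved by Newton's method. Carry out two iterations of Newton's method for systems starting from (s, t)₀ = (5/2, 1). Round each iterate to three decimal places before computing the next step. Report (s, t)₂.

At (5/2, 1): F = (-5.71828, 13.750).
Jacobian J = [[0, -4·t - exp(t) - 2], [-2·s + 4·t + 4, 4·s - 2·t]].
At the point, J = [[0.000, -8.71828], [3.000, 8.000]] (det J = 26.15485).
Solving J·Δ = −F gives Δ = (-2.834, -0.656).
Then the next iterate is (s, t)₁ = (-0.334, 0.344).
Round to (-0.334, 0.344) and repeat: F = (-1.33525, -1.02548), J = [[0.000, -4.78658], [6.044, -2.024]].
Δ = (0.076, -0.279), so (s, t)₂ = (-0.258, 0.065).

(-0.258, 0.065)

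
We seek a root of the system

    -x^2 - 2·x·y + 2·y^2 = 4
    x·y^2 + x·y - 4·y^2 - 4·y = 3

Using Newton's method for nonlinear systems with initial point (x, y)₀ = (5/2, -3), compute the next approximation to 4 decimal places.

(2.8048, -1.6438)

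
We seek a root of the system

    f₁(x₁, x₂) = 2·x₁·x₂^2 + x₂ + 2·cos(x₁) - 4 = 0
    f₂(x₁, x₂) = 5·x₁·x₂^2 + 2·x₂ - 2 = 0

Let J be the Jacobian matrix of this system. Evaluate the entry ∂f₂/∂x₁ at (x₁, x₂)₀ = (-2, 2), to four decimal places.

20.0000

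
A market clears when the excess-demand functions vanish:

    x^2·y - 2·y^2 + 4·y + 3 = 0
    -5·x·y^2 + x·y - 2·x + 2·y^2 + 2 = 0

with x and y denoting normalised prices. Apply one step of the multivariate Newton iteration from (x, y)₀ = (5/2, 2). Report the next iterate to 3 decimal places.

(1.008, 1.743)

At (5/2, 2): F = (15.500, -40.000).
Jacobian J = [[2·x·y, x^2 - 4·y + 4], [-5·y^2 + y - 2, -10·x·y + x + 4·y]].
At the point, J = [[10.000, 2.250], [-20.000, -39.500]] (det J = -350.000).
Solving J·Δ = −F gives Δ = (-1.492, -0.257).
Then the next iterate is (x, y)₁ = (1.008, 1.743).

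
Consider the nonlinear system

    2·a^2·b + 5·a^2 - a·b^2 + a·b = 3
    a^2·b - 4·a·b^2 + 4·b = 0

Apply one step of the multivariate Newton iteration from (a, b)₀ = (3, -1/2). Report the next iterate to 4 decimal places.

At (3, -1/2): F = (30.7500, -9.5000).
Jacobian J = [[4·a·b + 10·a - b^2 + b, 2·a^2 - 2·a·b + a], [2·a·b - 4·b^2, a^2 - 8·a·b + 4]].
At the point, J = [[23.2500, 24.0000], [-4.0000, 25.0000]] (det J = 677.2500).
Solving J·Δ = −F gives Δ = (-1.4718, 0.1445).
Then the next iterate is (a, b)₁ = (1.5282, -0.3555).

(1.5282, -0.3555)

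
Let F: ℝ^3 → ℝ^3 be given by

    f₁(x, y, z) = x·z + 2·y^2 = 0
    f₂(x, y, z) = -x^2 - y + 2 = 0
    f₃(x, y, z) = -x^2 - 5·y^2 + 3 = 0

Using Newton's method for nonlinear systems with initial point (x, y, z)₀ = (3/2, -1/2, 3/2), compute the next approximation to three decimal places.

(1.542, -0.375, -0.208)

At (3/2, -1/2, 3/2): F = (2.750, 0.250, -0.500).
Jacobian J = [[z, 4·y, x], [-2·x, -1, 0], [-2·x, -10·y, 0]].
At the point, J = [[1.500, -2.000, 1.500], [-3.000, -1.000, 0.000], [-3.000, 5.000, 0.000]] (det J = -27.000).
Solving J·Δ = −F gives Δ = (0.042, 0.125, -1.708).
Then the next iterate is (x, y, z)₁ = (1.542, -0.375, -0.208).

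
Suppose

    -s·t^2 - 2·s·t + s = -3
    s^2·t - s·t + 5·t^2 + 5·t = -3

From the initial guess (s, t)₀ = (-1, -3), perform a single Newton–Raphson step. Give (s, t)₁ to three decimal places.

(-0.915, -1.793)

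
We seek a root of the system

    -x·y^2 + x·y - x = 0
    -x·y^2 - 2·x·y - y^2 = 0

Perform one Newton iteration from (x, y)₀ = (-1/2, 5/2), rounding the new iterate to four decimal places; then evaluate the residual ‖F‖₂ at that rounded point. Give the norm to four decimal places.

0.7373

At (-1/2, 5/2): F = (2.3750, -0.6250).
Jacobian J = [[-y^2 + y - 1, -2·x·y + x], [-y^2 - 2·y, -2·x·y - 2·x - 2·y]].
At the point, J = [[-4.7500, 2.0000], [-11.2500, -1.5000]] (det J = 29.6250).
Solving J·Δ = −F gives Δ = (0.0781, -1.0021).
Then the next iterate is (x, y)₁ = (-0.4219, 1.4979).
Re-evaluating at (-0.4219, 1.4979): F = (0.736555, -0.033157), so ‖F‖₂ = 0.7373.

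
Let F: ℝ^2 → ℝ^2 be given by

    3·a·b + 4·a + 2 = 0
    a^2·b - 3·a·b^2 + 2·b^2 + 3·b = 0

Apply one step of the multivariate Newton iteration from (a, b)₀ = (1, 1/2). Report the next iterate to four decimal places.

(-0.0952, 0.0079)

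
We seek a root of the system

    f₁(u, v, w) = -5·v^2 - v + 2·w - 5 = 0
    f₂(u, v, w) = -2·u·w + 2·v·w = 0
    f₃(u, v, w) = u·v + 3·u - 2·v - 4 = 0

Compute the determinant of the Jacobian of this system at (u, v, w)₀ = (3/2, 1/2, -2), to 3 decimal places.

66.000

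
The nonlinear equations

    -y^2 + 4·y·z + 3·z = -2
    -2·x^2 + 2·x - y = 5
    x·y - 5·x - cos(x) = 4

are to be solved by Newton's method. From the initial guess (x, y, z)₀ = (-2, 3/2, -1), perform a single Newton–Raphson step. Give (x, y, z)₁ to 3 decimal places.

(-0.344, -0.442, -1.483)

At (-2, 3/2, -1): F = (-9.250, -18.500, 3.41615).
Jacobian J = [[0, -2·y + 4·z, 4·y + 3], [-4·x + 2, -1, 0], [y + sin(x) - 5, x, 0]].
At the point, J = [[0.000, -7.000, 9.000], [10.000, -1.000, 0.000], [-4.40930, -2.000, 0.000]] (det J = -219.68368).
Solving J·Δ = −F gives Δ = (1.656, -1.942, -0.483).
Then the next iterate is (x, y, z)₁ = (-0.344, -0.442, -1.483).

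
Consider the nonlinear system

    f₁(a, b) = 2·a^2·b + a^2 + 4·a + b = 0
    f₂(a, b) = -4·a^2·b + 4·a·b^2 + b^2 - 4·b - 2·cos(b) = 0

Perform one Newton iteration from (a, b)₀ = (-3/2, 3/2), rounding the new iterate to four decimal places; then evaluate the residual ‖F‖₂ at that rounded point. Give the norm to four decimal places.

16.2299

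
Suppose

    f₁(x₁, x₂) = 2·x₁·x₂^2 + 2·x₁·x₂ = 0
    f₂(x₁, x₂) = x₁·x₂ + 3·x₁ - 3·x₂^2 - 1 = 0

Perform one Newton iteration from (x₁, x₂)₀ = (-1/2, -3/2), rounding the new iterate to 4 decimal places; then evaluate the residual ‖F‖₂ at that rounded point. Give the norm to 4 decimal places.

5.6051

At (-1/2, -3/2): F = (-0.7500, -8.5000).
Jacobian J = [[2·x₂^2 + 2·x₂, 4·x₁·x₂ + 2·x₁], [x₂ + 3, x₁ - 6·x₂]].
At the point, J = [[1.5000, 2.0000], [1.5000, 8.5000]] (det J = 9.7500).
Solving J·Δ = −F gives Δ = (-1.0897, 1.1923).
Then the next iterate is (x₁, x₂)₁ = (-1.5897, -0.3077).
Re-evaluating at (-1.5897, -0.3077): F = (0.677278, -5.563987), so ‖F‖₂ = 5.6051.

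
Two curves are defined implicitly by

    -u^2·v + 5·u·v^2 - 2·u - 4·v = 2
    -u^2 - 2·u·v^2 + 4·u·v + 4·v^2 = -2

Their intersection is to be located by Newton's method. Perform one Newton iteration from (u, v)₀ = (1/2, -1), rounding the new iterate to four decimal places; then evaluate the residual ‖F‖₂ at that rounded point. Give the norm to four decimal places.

At (1/2, -1): F = (3.7500, 2.7500).
Jacobian J = [[-2·u·v + 5·v^2 - 2, -u^2 + 10·u·v - 4], [-2·u - 2·v^2 + 4·v, -4·u·v + 4·u + 8·v]].
At the point, J = [[4.0000, -9.2500], [-7.0000, -4.0000]] (det J = -80.7500).
Solving J·Δ = −F gives Δ = (0.1293, 0.4613).
Then the next iterate is (u, v)₁ = (0.6293, -0.5387).
Re-evaluating at (0.6293, -0.5387): F = (0.022642, 1.043514), so ‖F‖₂ = 1.0438.

1.0438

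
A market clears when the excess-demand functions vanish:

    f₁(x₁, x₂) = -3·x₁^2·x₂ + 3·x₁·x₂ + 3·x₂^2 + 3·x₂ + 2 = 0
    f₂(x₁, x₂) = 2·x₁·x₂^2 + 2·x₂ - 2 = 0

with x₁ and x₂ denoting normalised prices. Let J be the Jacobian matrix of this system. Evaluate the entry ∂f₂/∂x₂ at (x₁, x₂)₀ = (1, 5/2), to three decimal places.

12.000

∂f₂/∂x₂ = 4·x₁·x₂ + 2.
At (1, 5/2) this is 12.000.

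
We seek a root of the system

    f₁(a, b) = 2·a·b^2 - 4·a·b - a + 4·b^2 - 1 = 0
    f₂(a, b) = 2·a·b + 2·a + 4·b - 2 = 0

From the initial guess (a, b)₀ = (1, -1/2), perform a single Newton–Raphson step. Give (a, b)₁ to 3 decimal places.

At (1, -1/2): F = (1.500, -3.000).
Jacobian J = [[2·b^2 - 4·b - 1, 4·a·b - 4·a + 8·b], [2·b + 2, 2·a + 4]].
At the point, J = [[1.500, -10.000], [1.000, 6.000]] (det J = 19.000).
Solving J·Δ = −F gives Δ = (1.105, 0.316).
Then the next iterate is (a, b)₁ = (2.105, -0.184).

(2.105, -0.184)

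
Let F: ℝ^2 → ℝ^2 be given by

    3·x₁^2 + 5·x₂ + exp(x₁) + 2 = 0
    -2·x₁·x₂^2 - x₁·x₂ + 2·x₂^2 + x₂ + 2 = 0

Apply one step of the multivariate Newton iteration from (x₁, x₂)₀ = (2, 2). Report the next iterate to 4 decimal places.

At (2, 2): F = (31.389056, -8.0000).
Jacobian J = [[6·x₁ + exp(x₁), 5], [-2·x₂^2 - x₂, -4·x₁·x₂ - x₁ + 4·x₂ + 1]].
At the point, J = [[19.389056, 5.0000], [-10.0000, -9.0000]] (det J = -124.501505).
Solving J·Δ = −F gives Δ = (-1.9478, 1.2753).
Then the next iterate is (x₁, x₂)₁ = (0.0522, 3.2753).

(0.0522, 3.2753)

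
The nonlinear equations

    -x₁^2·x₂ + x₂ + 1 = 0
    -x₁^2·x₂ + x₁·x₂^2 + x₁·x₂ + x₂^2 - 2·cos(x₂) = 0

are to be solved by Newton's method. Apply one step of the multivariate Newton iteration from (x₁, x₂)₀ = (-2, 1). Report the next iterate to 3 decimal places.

(-3.597, -1.796)

At (-2, 1): F = (-2.000, -8.08060).
Jacobian J = [[-2·x₁·x₂, -x₁^2 + 1], [-2·x₁·x₂ + x₂^2 + x₂, -x₁^2 + 2·x₁·x₂ + x₁ + 2·x₂ + 2·sin(x₂)]].
At the point, J = [[4.000, -3.000], [6.000, -6.31706]] (det J = -7.26823).
Solving J·Δ = −F gives Δ = (-1.597, -2.796).
Then the next iterate is (x₁, x₂)₁ = (-3.597, -1.796).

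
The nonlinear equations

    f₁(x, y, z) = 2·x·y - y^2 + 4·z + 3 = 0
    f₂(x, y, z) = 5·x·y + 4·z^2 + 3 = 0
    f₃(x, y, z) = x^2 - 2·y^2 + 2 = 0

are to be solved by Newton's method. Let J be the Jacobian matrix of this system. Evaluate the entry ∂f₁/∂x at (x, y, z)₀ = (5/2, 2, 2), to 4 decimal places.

4.0000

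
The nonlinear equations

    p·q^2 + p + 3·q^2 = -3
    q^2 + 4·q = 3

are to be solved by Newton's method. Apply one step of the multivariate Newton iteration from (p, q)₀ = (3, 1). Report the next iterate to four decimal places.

(-1.0000, 0.6667)

At (3, 1): F = (12.0000, 2.0000).
Jacobian J = [[q^2 + 1, 2·p·q + 6·q], [0, 2·q + 4]].
At the point, J = [[2.0000, 12.0000], [0.0000, 6.0000]] (det J = 12.0000).
Solving J·Δ = −F gives Δ = (-4.0000, -0.3333).
Then the next iterate is (p, q)₁ = (-1.0000, 0.6667).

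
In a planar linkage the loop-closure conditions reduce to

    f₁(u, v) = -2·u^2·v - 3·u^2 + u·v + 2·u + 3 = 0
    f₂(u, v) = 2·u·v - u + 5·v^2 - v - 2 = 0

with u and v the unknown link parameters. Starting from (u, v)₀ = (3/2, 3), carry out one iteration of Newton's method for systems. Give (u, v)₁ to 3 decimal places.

(1.254, 1.554)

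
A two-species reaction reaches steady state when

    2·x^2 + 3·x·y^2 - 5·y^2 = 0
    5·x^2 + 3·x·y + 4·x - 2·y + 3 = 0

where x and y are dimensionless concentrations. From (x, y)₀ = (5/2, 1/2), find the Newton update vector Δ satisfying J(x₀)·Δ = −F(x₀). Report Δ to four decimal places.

(-2.6460, 6.1277)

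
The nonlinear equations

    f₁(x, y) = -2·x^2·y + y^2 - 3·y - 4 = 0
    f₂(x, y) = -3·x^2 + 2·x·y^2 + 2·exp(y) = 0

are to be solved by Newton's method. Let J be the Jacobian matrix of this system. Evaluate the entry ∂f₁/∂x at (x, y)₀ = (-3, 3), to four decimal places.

∂f₁/∂x = -4·x·y.
At (-3, 3) this is 36.0000.

36.0000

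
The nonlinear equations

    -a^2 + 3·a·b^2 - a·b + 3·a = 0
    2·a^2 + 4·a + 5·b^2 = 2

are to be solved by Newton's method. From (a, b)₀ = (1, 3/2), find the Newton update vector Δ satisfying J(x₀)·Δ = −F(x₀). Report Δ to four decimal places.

(0.4454, -1.2542)

At (1, 3/2): F = (7.2500, 15.2500).
Jacobian J = [[-2·a + 3·b^2 - b + 3, 6·a·b - a], [4·a + 4, 10·b]].
At the point, J = [[6.2500, 8.0000], [8.0000, 15.0000]] (det J = 29.7500).
Solving J·Δ = −F gives Δ = (0.4454, -1.2542).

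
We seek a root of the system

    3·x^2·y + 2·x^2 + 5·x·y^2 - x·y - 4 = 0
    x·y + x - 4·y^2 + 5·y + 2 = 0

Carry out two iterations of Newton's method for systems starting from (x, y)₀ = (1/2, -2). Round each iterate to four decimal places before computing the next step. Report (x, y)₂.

(1.6297, -0.4606)

At (1/2, -2): F = (6.0000, -24.5000).
Jacobian J = [[6·x·y + 4·x + 5·y^2 - y, 3·x^2 + 10·x·y - x], [y + 1, x - 8·y + 5]].
At the point, J = [[18.0000, -9.7500], [-1.0000, 21.5000]] (det J = 377.2500).
Solving J·Δ = −F gives Δ = (0.2913, 1.1531).
Then the next iterate is (x, y)₁ = (0.7913, -0.8469).
Round to (0.7913, -0.8469) and repeat: F = (-0.830652, -4.982310), J = [[3.577386, -5.614353], [0.1531, 12.5665]].
Δ = (0.8384, 0.3863), so (x, y)₂ = (1.6297, -0.4606).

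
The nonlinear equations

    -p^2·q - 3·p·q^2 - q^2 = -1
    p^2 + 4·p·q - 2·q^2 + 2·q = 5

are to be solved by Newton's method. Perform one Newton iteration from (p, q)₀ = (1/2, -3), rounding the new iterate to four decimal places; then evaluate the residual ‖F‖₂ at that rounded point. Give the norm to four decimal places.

At (1/2, -3): F = (-20.7500, -34.7500).
Jacobian J = [[-2·p·q - 3·q^2, -p^2 - 6·p·q - 2·q], [2·p + 4·q, 4·p - 4·q + 2]].
At the point, J = [[-24.0000, 14.7500], [-11.0000, 16.0000]] (det J = -221.7500).
Solving J·Δ = −F gives Δ = (0.8143, 2.7317).
Then the next iterate is (p, q)₁ = (1.3143, -0.2683).
Re-evaluating at (1.3143, -0.2683): F = (1.107643, -5.363692), so ‖F‖₂ = 5.4769.

5.4769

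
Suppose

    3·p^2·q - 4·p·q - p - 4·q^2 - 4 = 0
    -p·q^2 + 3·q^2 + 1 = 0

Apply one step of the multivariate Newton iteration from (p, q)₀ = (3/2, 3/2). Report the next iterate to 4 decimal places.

(4.2857, 1.9206)

At (3/2, 3/2): F = (-13.3750, 4.3750).
Jacobian J = [[6·p·q - 4·q - 1, 3·p^2 - 4·p - 8·q], [-q^2, -2·p·q + 6·q]].
At the point, J = [[6.5000, -11.2500], [-2.2500, 4.5000]] (det J = 3.9375).
Solving J·Δ = −F gives Δ = (2.7857, 0.4206).
Then the next iterate is (p, q)₁ = (4.2857, 1.9206).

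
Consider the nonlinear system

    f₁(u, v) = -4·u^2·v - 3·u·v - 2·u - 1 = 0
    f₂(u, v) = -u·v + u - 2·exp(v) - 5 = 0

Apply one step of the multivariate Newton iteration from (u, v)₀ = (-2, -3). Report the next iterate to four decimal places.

(-3.8008, 7.6833)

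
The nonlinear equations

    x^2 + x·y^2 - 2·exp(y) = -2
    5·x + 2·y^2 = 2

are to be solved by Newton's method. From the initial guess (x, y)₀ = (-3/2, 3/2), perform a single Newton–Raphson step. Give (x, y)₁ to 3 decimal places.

(0.344, 0.796)

At (-3/2, 3/2): F = (-8.08838, -5.000).
Jacobian J = [[2·x + y^2, 2·x·y - 2·exp(y)], [5, 4·y]].
At the point, J = [[-0.750, -13.46338], [5.000, 6.000]] (det J = 62.81689).
Solving J·Δ = −F gives Δ = (1.844, -0.704).
Then the next iterate is (x, y)₁ = (0.344, 0.796).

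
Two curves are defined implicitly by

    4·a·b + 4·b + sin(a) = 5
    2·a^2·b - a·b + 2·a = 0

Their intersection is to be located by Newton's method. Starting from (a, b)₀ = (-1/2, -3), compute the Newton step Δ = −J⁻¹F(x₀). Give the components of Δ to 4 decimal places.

(-0.1050, 5.1555)

At (-1/2, -3): F = (-11.479426, -4.0000).
Jacobian J = [[4·b + cos(a), 4·a + 4], [4·a·b - b + 2, 2·a^2 - a]].
At the point, J = [[-11.122417, 2.0000], [11.0000, 1.0000]] (det J = -33.122417).
Solving J·Δ = −F gives Δ = (-0.1050, 5.1555).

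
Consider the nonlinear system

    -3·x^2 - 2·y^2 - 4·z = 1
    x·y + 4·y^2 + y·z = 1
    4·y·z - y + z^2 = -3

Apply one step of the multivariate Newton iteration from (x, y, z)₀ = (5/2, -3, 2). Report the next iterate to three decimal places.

(0.737, -1.552, 1.517)

At (5/2, -3, 2): F = (-45.750, 21.500, -14.000).
Jacobian J = [[-6·x, -4·y, -4], [y, x + 8·y + z, y], [0, 4·z - 1, 4·y + 2·z]].
At the point, J = [[-15.000, 12.000, -4.000], [-3.000, -19.500, -3.000], [0.000, 7.000, -8.000]] (det J = -2859.000).
Solving J·Δ = −F gives Δ = (-1.763, 1.448, -0.483).
Then the next iterate is (x, y, z)₁ = (0.737, -1.552, 1.517).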